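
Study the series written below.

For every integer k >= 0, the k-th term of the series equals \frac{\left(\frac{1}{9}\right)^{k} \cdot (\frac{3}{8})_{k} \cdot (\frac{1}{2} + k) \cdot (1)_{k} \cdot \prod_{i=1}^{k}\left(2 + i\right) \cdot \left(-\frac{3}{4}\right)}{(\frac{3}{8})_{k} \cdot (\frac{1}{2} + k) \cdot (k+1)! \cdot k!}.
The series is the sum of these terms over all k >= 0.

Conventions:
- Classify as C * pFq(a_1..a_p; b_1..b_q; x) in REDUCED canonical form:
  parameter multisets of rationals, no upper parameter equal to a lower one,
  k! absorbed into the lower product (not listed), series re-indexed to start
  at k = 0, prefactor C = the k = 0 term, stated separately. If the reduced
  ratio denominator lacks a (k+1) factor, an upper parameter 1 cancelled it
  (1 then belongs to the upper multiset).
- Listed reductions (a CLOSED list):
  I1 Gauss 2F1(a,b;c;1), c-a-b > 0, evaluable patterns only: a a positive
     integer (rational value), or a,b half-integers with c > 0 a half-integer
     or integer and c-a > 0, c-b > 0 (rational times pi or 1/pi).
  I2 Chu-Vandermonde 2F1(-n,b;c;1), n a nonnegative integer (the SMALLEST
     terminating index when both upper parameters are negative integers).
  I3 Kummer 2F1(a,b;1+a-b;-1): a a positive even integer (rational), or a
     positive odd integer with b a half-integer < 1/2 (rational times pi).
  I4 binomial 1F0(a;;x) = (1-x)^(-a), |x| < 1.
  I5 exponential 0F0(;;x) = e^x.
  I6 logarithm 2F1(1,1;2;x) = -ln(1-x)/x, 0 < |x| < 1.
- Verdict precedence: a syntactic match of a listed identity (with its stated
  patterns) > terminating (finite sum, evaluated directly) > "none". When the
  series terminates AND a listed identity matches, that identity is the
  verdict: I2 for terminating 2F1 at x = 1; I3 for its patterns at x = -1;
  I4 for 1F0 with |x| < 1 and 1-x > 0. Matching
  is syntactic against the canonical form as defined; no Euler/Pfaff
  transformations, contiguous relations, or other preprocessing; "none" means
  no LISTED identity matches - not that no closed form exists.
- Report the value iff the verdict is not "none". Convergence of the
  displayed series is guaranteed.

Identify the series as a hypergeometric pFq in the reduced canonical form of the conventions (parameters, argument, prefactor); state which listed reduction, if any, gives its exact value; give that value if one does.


The series (x = \frac{1}{9}) is 2F1: upper {1, 3}, lower {2}, prefactor -\frac{3}{4}. Verdict: none (x = \frac{1}{9}): each listed identity misses the multisets {1, 3} ; {2}.

Key step: from the first term -\frac{3}{4}: the running product (prefactor -3/4) telescopes to a rising factorial.
Consecutive-term ratio: r(k) = \frac{1}{9} * (k+1) (k+3) / [(k+2) (k+1)] - rational in k. x = \frac{1}{9}; t_0 = -\frac{3}{4}; negate the roots.


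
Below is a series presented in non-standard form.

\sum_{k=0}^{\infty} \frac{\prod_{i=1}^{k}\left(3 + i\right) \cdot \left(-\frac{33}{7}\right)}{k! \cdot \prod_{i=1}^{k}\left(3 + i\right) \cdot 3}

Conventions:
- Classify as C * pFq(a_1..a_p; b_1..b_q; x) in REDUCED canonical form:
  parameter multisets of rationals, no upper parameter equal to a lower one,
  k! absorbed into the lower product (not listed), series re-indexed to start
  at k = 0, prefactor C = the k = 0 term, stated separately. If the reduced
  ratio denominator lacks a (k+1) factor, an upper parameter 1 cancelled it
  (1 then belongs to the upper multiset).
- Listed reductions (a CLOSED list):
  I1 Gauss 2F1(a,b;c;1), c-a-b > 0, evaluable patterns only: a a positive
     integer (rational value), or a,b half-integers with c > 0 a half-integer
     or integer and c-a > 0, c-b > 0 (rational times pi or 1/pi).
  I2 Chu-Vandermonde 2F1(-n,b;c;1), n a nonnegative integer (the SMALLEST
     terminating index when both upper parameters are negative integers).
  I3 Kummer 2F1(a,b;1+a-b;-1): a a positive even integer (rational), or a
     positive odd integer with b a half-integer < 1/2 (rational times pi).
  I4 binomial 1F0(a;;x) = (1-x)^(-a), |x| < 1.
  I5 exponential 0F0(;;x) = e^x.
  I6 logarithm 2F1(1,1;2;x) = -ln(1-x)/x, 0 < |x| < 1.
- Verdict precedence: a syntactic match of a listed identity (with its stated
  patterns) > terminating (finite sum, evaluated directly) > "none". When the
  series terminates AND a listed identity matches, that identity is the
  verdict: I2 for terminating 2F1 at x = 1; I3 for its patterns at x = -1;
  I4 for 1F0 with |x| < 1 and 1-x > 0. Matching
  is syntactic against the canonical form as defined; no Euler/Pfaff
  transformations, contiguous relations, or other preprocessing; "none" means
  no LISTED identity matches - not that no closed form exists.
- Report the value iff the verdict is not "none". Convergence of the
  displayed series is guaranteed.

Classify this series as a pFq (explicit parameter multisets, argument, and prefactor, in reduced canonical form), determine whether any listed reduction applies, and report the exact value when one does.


x = 1 here; the reduced form reads 0F0, upper {-}, lower {-}, C = -\frac{11}{7}. Verdict: the exponential series (I5) applies (the 0F0 exponential series at x = 1). Sum: \left(-\frac{11}{7}\right) \cdot e^{1}.

First insight: t_0 = -\frac{11}{7} here, and the parameter 4 appears in both the upper and lower lists and cancels.
Adjacent-term ratio: r(k) = 1 * 1 / [(k+1)] - rational in k. x = 1; t_0 = -\frac{11}{7}; negate the roots.


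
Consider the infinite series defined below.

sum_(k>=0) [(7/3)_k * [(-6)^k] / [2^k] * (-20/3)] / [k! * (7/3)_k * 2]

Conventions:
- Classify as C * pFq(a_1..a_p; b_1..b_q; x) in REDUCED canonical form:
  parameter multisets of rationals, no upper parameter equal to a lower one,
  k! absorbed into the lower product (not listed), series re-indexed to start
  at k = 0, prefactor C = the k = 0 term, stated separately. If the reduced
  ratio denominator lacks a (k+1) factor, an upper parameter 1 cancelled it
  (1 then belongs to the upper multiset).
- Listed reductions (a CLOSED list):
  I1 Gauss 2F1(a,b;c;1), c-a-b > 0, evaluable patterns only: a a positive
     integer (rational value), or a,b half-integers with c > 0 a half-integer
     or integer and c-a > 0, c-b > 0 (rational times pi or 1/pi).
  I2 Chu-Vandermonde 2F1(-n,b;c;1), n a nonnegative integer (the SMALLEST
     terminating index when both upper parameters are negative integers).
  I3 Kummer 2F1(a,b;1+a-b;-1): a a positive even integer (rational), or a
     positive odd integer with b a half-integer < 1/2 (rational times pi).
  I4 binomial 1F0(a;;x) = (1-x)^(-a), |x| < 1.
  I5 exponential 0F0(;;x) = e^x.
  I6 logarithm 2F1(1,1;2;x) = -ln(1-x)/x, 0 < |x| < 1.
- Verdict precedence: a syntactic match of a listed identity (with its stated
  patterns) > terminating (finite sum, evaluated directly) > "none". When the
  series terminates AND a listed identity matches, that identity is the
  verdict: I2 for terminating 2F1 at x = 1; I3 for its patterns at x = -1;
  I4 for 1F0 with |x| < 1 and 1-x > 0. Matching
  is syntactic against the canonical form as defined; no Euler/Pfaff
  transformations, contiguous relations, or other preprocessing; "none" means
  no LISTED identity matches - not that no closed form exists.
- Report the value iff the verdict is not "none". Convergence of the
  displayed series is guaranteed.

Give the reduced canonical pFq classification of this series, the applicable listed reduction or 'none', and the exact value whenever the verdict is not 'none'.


Prefactor -10/3, argument -3: 0F0 with upper {-} over lower {-}. Verdict at x = -3: the exponential series (I5) matches (the 0F0 exponential series at x = -3). Sum: (-10/3) * e^(-3).

First insight: t_0 being -10/3, the constant factors (C = -10/3, x = -3) combine into one prefactor.
Term ratio: r(k) = (-3) * 1 / [(k+1)] ; factor over Q: parameters, x = (-3), and C = -10/3.


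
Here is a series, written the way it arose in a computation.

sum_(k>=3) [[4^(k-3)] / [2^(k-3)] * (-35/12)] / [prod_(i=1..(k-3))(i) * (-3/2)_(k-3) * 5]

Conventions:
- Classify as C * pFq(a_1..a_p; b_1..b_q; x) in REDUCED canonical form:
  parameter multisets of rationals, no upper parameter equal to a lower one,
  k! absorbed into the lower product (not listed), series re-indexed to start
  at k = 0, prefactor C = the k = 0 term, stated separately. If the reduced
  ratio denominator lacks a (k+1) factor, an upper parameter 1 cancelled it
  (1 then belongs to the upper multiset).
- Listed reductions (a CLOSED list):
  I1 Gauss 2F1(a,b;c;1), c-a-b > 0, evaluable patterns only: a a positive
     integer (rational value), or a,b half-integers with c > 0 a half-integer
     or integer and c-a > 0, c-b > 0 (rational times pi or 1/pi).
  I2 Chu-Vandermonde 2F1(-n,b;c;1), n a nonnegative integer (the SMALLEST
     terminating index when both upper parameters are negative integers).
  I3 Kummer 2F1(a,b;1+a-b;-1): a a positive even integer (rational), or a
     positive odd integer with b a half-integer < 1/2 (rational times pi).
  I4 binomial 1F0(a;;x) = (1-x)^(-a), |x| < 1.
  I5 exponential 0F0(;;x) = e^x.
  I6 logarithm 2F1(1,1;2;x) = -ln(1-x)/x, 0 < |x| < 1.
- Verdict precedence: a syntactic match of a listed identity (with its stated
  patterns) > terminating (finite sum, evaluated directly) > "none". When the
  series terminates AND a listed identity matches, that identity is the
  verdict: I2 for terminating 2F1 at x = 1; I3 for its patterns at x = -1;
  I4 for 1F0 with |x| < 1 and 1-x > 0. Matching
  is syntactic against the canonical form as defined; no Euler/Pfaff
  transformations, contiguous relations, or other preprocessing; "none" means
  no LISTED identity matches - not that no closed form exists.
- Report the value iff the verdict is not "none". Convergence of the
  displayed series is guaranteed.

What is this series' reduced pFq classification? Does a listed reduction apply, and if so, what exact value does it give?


Reduced: x = 2, 0F1, upper = {-}, lower = {-3/2}, C = -7/12. Verdict: none. No listed pattern accepts 0F1(-; -3/2; 2).

Key step: from the first term -7/12: the product of the first k integers (prefactor -7/12) is k!.
Consecutive-term ratio: r(k) = 2 * 1 / [(k-3/2) (k+1)] - poly over poly, x = 2 from leading terms; C = -7/12 at k = 0.


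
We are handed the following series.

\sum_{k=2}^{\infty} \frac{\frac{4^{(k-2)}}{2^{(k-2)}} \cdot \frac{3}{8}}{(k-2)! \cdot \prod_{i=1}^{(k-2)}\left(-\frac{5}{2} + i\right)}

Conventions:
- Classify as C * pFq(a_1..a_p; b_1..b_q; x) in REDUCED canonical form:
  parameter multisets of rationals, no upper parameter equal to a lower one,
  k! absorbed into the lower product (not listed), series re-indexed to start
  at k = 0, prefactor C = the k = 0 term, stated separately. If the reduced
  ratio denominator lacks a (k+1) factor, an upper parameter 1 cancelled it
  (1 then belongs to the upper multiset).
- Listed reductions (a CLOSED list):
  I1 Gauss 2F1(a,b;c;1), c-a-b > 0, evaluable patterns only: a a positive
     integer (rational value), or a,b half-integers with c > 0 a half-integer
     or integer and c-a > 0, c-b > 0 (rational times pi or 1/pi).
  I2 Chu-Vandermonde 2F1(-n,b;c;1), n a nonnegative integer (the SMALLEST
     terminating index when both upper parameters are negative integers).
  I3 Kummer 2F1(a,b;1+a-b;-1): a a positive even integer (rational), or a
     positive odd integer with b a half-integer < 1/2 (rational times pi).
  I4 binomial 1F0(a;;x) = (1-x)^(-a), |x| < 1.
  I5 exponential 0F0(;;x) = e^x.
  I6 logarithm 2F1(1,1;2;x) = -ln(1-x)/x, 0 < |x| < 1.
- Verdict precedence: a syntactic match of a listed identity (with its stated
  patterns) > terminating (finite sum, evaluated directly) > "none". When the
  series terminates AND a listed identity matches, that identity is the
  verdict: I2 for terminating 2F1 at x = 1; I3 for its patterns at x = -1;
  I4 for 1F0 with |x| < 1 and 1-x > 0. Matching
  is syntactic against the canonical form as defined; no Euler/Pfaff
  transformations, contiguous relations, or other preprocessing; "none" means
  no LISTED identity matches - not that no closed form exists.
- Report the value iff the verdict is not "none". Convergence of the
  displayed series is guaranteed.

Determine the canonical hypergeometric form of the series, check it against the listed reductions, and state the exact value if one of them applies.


This is \frac{3}{8} * 0F1(-; -\frac{3}{2}; 2) in reduced canonical form. Verdict: none - this 0F1 at x = 2 matches no listed pattern, and upper {-} holds no stopper.

Key step: t_0 being \frac{3}{8}, the two k-th powers (C = 3/8, x = 2) combine into one argument.
Consecutive-term ratio: r(k) = 2 * 1 / [(k-\frac{3}{2}) (k+1)] - rational in k, leading ratio 2; with t_0 = \frac{3}{8}, classification follows.


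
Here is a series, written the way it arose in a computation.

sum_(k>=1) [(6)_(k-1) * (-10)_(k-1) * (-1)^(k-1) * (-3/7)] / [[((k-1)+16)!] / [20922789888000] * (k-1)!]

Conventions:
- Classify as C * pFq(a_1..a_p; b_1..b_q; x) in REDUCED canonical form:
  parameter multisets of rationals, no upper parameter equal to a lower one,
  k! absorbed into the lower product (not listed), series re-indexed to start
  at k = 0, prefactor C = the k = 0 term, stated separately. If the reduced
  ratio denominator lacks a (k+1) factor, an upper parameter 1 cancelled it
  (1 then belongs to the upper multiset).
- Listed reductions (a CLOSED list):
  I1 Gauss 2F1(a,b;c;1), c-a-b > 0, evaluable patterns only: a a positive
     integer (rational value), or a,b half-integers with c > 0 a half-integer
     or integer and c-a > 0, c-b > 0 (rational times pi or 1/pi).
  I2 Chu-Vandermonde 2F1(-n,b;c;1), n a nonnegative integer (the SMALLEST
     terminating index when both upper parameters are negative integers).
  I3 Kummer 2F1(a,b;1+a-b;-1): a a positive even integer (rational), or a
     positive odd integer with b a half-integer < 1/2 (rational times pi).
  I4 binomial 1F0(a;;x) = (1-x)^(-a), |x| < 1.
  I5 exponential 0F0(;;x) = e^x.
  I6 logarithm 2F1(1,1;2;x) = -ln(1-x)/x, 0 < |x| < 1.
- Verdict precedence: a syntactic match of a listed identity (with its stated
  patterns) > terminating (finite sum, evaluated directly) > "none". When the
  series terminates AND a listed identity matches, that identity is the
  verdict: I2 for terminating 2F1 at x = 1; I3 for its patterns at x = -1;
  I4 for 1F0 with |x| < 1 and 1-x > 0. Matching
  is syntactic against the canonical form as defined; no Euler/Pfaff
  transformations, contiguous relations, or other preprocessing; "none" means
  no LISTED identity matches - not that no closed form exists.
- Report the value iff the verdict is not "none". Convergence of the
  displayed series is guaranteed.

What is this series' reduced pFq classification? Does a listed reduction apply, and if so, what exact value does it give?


At argument -1: a 2F1 with upper {-10, 6}, lower {17}, scaled by C = -3/7. Verdict (x = -1): the Kummer evaluation I3 applies (x = -1; c = 17 equals 1+a-b for upper {-10, 6}: listed pattern). Its exact value is -12.

Key step: x = (-1) and the denominator's factorial ratio (C = -3/7) is a lower Pochhammer.
Term ratio: r(k) = (-1) * (k-10) (k+6) / [(k+17) (k+1)] ; factor over Q: parameters, x = (-1), and C = -3/7.


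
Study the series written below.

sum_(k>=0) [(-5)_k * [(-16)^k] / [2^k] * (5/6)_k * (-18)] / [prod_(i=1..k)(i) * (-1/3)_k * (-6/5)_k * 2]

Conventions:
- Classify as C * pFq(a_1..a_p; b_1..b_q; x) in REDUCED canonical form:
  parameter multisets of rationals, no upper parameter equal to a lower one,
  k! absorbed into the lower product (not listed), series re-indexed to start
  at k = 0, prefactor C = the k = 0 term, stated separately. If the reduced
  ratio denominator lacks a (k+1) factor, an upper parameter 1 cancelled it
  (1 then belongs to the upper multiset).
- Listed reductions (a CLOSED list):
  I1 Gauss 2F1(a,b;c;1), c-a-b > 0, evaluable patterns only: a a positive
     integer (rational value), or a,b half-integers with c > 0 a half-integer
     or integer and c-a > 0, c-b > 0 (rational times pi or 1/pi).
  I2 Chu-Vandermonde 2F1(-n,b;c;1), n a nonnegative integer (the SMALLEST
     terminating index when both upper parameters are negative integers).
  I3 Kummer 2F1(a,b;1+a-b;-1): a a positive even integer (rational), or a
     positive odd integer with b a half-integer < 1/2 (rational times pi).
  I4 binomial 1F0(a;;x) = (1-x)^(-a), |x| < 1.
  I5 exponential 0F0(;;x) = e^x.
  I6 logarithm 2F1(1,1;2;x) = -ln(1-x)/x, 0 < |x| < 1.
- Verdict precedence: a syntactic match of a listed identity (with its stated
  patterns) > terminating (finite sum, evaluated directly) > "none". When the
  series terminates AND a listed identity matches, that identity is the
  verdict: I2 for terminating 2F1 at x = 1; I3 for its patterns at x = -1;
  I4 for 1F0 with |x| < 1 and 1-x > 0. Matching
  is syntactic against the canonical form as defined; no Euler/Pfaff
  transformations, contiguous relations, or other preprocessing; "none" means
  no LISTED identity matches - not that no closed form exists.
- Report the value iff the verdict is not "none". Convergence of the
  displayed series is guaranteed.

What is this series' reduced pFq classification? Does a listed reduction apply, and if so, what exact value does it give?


Prefactor -9, argument -8: 2F2 with upper {-5, 5/6} over lower {-6/5, -1/3}. Verdict: terminating. (-5)_k vanishes past k = 5, leaving a 6-term sum, computed directly. Value: 130753437/7.

The tell: from the first term -9: the two k-th powers (prefactor -9) combine into one argument.
Step ratio: r(k) = (-8) * (k-5) (k+5/6) / [(k-6/5) (k-1/3) (k+1)] - rational; roots negated = parameters, x = (-8), C = -9.


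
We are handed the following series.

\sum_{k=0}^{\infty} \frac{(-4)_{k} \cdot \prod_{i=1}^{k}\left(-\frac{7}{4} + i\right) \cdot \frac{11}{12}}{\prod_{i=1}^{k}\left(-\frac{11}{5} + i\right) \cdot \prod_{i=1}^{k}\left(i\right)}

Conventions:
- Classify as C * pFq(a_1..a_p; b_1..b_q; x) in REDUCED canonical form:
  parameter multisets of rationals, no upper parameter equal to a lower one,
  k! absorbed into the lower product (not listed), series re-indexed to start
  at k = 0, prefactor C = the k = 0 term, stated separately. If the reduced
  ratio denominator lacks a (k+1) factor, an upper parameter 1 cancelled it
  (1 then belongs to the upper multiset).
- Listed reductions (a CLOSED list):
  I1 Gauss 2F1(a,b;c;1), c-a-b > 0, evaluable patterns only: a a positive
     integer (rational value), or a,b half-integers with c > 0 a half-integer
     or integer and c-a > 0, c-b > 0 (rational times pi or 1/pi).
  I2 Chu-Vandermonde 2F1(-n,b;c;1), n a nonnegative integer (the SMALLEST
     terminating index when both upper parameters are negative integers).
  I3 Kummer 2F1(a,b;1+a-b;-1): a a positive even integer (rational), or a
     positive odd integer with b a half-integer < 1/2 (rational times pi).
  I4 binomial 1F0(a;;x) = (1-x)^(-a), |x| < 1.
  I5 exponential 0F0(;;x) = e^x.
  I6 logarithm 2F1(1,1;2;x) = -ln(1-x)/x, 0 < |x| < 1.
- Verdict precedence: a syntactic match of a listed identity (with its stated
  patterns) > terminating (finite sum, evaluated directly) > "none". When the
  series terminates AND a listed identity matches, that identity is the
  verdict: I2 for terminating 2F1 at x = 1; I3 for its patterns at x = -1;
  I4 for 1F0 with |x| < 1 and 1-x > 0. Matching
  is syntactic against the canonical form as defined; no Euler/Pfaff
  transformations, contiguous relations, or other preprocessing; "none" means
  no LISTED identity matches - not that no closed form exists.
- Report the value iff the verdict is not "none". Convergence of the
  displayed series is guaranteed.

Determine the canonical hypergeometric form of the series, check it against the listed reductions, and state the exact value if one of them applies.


At argument 1: a 2F1 with upper {-4, -\frac{3}{4}}, lower {-\frac{6}{5}}, scaled by C = \frac{11}{12}. Verdict: this is Vandermonde's identity (I2) (terminating 2F1 at x = 1 with n = 4, b = -3/4, c = -\frac{6}{5}). Its exact value is -\frac{63767}{24576}.

First insight: t_0 being \frac{11}{12}, the product of the first k integers (prefactor 11/12) is k!.
Ratio: r(k) = 1 * (k-4) (k-\frac{3}{4}) / [(k-\frac{6}{5}) (k+1)] - rational in k. x = 1; t_0 = \frac{11}{12}; negate the roots.


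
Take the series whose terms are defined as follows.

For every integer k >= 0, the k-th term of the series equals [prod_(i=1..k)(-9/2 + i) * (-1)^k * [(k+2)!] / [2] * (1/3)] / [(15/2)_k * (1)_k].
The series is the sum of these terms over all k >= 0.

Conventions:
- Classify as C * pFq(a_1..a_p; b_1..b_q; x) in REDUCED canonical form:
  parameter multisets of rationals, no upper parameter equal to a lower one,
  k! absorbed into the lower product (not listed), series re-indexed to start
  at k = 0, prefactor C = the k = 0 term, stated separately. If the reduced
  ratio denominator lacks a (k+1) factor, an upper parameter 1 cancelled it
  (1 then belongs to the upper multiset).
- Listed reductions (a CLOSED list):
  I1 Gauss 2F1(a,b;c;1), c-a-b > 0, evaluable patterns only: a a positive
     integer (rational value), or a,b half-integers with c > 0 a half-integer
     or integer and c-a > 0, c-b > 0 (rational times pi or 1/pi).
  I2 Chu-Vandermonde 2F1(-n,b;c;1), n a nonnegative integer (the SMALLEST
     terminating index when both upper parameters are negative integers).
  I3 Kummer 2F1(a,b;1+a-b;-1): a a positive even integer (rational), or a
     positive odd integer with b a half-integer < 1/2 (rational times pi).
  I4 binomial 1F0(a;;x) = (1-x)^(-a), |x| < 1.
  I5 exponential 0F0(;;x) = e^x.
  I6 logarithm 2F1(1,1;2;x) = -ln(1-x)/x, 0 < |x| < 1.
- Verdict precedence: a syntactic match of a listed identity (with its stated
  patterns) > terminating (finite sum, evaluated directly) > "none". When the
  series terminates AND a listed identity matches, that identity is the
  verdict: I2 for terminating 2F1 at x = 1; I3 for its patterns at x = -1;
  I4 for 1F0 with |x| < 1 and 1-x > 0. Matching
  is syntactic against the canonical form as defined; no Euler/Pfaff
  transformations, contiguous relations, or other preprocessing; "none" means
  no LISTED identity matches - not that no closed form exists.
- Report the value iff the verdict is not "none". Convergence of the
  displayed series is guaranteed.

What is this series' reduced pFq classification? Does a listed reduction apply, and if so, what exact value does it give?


At argument -1: a 2F1 with upper {-7/2, 3}, lower {15/2}, scaled by C = 1/3. Verdict at x = -1: Kummer (I3) matches (x = -1; c = 15/2 equals 1+a-b for upper {-7/2, 3}: listed pattern). Its exact value is (3003/8192) * pi.

First insight: t_0 being 1/3, (1)_k (prefactor 1/3) is k! itself.
Consecutive-term ratio: r(k) = (-1) * (k-7/2) (k+3) / [(k+15/2) (k+1)] - rational; roots negated = parameters, x = (-1), C = 1/3.


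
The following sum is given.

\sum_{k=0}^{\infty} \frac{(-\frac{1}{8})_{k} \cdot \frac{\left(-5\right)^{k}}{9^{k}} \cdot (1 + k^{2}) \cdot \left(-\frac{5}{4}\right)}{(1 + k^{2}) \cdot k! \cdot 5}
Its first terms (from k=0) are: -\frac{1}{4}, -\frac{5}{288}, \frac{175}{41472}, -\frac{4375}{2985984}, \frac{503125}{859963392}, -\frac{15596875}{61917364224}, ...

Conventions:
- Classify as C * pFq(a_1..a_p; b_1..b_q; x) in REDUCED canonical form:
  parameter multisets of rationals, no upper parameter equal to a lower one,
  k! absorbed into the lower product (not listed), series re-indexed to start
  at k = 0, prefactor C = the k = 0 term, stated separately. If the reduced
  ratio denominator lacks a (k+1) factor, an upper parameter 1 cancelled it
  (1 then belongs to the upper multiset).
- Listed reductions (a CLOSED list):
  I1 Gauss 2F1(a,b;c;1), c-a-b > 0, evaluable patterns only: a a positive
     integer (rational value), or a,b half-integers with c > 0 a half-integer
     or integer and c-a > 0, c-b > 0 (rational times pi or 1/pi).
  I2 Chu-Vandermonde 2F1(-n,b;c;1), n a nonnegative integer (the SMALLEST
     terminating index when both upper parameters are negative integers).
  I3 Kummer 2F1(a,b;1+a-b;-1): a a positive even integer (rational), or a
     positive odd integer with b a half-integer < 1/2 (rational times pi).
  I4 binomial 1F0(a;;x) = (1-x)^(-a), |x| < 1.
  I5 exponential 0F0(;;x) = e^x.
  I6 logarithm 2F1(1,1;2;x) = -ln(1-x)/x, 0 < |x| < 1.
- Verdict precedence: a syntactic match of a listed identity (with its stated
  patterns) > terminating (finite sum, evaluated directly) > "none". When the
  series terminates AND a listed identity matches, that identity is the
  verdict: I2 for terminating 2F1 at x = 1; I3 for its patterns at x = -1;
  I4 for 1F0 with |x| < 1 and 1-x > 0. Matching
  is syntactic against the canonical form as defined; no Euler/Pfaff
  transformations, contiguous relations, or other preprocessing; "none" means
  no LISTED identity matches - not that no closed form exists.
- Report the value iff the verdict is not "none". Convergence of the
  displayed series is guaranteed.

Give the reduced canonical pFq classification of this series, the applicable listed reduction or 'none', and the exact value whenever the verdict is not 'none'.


Reduced: x = -\frac{5}{9}, 1F0, upper = {-\frac{1}{8}}, lower = {-}, C = -\frac{1}{4}. Verdict: binomial (I4) applies (the 1F0 binomial series: exponent 1/8, x = -\frac{5}{9}). Value: \left(-\frac{1}{4}\right) \cdot \left(\frac{14}{9}\right)^{\frac{1}{8}}.

Key step: x = -\frac{5}{9} and the factor k^2 + 1 cancels (top and bottom), leaving C = -1/4, x = -5/9.
Ratio: r(k) = -\frac{5}{9} * (k-\frac{1}{8}) / [(k+1)] - rational in k, leading ratio -\frac{5}{9}; with t_0 = -\frac{1}{4}, classification follows.


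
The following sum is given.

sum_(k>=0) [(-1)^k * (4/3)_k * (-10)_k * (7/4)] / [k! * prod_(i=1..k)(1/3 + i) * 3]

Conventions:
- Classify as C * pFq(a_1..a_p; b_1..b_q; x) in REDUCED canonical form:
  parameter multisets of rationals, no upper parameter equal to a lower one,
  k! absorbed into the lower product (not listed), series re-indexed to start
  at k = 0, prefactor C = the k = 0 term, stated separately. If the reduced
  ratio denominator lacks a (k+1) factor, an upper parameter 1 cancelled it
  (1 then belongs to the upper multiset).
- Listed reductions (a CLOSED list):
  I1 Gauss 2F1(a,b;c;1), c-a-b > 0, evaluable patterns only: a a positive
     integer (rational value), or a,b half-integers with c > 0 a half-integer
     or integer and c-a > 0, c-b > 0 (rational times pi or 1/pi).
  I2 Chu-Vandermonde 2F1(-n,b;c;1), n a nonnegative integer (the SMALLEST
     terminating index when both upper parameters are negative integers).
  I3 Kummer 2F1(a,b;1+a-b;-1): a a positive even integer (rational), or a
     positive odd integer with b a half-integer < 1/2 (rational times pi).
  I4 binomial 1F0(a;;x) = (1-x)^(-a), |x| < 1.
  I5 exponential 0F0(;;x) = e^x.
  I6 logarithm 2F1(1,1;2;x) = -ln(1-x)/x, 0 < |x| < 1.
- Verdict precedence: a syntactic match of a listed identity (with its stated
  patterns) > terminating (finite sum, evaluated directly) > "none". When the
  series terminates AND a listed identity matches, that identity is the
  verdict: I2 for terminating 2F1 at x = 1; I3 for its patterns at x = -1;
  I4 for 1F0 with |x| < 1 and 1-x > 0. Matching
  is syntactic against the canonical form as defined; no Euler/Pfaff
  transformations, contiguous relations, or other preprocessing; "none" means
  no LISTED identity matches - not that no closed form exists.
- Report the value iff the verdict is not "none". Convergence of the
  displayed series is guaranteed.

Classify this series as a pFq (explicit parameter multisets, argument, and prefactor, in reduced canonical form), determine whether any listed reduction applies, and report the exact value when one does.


Reduced: x = -1, 1F0, upper = {-10}, lower = {-}, C = 7/12. Verdict: terminating. (-10)_k vanishes past k = 10, leaving a 11-term sum, computed directly. Value: 1792/3.

Structural cue: t_0 = 7/12 here, and the parameter 4/3 appears in both the upper and lower lists and cancels.
Adjacent-term ratio: r(k) = (-1) * (k-10) / [(k+1)] - rational; roots negated = parameters, x = (-1), C = 7/12.


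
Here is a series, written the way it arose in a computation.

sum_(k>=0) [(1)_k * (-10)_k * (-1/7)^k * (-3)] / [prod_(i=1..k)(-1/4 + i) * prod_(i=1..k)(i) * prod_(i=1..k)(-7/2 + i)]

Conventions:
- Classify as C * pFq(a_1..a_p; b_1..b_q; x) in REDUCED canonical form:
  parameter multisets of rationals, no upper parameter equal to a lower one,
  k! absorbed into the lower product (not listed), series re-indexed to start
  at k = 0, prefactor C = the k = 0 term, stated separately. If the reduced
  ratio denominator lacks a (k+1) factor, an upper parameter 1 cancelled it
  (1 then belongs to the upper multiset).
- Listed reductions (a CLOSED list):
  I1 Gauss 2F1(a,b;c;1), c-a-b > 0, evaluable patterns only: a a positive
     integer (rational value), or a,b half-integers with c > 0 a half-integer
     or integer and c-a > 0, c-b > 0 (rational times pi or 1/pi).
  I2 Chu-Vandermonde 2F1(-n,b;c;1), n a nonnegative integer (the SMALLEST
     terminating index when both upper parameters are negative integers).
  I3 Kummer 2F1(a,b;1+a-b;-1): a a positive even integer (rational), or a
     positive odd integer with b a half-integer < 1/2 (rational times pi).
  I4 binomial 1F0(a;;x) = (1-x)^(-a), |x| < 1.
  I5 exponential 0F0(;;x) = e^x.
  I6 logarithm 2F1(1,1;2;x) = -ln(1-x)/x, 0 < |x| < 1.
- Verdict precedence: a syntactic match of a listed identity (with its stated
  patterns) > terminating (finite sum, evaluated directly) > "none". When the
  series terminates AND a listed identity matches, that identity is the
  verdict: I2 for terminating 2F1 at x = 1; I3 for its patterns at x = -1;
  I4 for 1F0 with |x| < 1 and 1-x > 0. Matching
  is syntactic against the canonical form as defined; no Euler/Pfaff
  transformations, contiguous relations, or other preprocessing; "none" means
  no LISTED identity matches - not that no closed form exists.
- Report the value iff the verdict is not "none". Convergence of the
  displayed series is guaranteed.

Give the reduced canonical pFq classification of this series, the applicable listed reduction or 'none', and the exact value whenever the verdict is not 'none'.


Prefactor -3, argument -1/7: 2F2 with upper {-10, 1} over lower {-5/2, 3/4}. Verdict: terminating (-10 upstairs). 11 nonzero terms in all; added directly. Its exact value is -8019497791887222434699/23293672661446495533225.

Key observation: x = (-1/7) and the lower running product (C = -3, x = -1/7) is a rising factorial.
Ratio: r(k) = (-1/7) * (k-10) (k+1) / [(k-5/2) (k+3/4) (k+1)] - rational in k. x = (-1/7); t_0 = -3; negate the roots.


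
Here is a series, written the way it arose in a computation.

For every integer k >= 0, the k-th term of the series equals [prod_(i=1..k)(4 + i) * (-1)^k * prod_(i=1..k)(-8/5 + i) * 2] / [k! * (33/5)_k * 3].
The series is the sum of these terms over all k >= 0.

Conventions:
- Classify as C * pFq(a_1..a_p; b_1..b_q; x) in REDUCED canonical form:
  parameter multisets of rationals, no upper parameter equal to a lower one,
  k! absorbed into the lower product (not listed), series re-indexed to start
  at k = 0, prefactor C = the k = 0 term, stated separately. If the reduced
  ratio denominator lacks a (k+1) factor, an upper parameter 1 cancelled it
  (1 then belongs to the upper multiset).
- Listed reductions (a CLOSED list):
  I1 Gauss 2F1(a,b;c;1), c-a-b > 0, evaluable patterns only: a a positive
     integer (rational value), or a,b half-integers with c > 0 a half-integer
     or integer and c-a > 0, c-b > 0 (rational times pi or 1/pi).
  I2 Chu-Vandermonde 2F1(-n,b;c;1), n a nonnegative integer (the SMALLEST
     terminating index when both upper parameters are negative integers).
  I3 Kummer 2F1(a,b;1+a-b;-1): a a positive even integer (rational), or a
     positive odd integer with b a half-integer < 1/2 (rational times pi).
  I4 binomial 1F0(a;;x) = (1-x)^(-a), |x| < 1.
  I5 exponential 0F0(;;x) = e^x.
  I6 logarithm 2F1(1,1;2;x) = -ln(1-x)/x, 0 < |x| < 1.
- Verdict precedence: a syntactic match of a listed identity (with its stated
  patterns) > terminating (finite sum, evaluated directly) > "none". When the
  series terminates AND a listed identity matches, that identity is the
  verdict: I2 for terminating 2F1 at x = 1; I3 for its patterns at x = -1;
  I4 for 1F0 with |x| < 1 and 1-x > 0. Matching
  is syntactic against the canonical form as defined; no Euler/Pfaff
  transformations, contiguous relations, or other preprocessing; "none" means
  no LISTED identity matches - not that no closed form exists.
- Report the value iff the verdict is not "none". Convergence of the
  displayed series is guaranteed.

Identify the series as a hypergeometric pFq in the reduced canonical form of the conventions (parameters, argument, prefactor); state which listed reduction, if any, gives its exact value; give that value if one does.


Reduced: x = -1, 2F1, upper = {-3/5, 5}, lower = {33/5}, C = 2/3. Verdict: none (x = -1): each listed identity misses the multisets {-3/5, 5} ; {33/5}.

Key observation: x = (-1) and the running product (prefactor 2/3) telescopes to a rising factorial.
Term ratio: r(k) = (-1) * (k-3/5) (k+5) / [(k+33/5) (k+1)] ; factor over Q: parameters, x = (-1), and C = 2/3.


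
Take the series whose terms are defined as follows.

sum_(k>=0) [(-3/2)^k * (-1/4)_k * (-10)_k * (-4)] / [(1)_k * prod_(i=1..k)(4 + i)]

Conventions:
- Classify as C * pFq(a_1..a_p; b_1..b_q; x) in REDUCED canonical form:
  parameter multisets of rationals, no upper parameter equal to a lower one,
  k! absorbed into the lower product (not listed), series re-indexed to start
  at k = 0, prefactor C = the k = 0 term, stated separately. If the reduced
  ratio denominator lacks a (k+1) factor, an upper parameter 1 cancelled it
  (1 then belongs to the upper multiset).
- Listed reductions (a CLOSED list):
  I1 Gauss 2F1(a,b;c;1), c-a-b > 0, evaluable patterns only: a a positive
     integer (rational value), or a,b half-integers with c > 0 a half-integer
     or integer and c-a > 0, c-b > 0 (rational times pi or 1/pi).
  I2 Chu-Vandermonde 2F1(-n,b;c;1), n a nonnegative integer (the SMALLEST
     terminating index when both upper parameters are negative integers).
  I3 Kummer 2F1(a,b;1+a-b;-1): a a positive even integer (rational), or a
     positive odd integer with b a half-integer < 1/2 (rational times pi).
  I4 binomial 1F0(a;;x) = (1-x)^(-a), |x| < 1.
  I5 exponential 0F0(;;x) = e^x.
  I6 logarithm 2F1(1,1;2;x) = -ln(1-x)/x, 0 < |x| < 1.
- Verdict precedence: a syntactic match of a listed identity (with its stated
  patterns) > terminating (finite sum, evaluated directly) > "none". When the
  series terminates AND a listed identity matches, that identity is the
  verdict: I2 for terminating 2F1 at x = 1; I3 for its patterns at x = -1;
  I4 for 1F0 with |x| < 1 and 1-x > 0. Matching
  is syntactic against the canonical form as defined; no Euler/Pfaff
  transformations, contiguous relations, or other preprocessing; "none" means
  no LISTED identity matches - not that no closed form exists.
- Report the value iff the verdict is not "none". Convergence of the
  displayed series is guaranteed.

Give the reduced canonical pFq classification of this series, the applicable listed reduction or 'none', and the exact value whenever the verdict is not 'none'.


Canonical form: C = -4 times 2F1 with upper {-10, -1/4}, lower {5}, x = -3/2. Verdict: terminating - upper parameter -10 makes this a finite sum (last index 10), evaluated exactly. Exact value: 8672651468105/893353197568.

Key step: with t_0 = -4, (1)_k (C = -4) is k! itself.
Ratio: r(k) = (-3/2) * (k-10) (k-1/4) / [(k+5) (k+1)] ; factor over Q: parameters, x = (-3/2), and C = -4.


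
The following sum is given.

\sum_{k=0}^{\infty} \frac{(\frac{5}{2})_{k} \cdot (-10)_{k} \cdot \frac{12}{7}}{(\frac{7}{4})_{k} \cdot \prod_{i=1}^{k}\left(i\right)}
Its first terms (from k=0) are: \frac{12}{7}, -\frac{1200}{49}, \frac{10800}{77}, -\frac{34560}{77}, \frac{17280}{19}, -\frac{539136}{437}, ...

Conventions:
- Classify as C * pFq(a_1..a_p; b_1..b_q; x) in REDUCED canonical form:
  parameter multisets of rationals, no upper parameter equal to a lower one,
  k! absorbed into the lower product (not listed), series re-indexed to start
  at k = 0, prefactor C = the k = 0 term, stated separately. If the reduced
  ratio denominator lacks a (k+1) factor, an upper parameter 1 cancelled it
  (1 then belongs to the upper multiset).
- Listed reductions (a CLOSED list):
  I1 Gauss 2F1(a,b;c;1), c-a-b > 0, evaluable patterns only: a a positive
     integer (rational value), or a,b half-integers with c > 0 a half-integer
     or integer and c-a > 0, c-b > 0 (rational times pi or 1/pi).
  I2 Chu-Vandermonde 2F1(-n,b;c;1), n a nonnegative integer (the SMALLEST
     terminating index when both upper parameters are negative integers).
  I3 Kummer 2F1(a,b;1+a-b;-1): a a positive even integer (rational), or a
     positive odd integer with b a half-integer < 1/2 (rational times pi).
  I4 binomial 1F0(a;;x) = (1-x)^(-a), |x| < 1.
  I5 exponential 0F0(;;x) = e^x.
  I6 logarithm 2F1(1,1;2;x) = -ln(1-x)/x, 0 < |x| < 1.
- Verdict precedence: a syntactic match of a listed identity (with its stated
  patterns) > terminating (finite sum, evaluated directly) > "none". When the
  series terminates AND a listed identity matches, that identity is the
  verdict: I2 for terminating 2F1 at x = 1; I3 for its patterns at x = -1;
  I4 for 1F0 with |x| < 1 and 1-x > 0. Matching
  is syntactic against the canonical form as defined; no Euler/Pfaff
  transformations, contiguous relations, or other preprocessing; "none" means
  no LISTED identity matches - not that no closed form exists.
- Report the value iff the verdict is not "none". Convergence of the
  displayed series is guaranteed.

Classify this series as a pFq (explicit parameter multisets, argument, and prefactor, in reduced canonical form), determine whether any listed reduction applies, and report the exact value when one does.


This is \frac{12}{7} * 2F1(-10, \frac{5}{2}; \frac{7}{4}; 1) in reduced canonical form. Verdict: Chu-Vandermonde (I2) fires (terminating 2F1 at x = 1 with n = 10, b = 5/2, c = \frac{7}{4}). Hence: -\frac{29580}{28543529}.

Key observation: t_0 = \frac{12}{7} here, and the product of the first k integers (C = 12/7, x = 1) is k!.
Term ratio: r(k) = 1 * (k-10) (k+\frac{5}{2}) / [(k+\frac{7}{4}) (k+1)] ; factor over Q: parameters, x = 1, and C = \frac{12}{7}.


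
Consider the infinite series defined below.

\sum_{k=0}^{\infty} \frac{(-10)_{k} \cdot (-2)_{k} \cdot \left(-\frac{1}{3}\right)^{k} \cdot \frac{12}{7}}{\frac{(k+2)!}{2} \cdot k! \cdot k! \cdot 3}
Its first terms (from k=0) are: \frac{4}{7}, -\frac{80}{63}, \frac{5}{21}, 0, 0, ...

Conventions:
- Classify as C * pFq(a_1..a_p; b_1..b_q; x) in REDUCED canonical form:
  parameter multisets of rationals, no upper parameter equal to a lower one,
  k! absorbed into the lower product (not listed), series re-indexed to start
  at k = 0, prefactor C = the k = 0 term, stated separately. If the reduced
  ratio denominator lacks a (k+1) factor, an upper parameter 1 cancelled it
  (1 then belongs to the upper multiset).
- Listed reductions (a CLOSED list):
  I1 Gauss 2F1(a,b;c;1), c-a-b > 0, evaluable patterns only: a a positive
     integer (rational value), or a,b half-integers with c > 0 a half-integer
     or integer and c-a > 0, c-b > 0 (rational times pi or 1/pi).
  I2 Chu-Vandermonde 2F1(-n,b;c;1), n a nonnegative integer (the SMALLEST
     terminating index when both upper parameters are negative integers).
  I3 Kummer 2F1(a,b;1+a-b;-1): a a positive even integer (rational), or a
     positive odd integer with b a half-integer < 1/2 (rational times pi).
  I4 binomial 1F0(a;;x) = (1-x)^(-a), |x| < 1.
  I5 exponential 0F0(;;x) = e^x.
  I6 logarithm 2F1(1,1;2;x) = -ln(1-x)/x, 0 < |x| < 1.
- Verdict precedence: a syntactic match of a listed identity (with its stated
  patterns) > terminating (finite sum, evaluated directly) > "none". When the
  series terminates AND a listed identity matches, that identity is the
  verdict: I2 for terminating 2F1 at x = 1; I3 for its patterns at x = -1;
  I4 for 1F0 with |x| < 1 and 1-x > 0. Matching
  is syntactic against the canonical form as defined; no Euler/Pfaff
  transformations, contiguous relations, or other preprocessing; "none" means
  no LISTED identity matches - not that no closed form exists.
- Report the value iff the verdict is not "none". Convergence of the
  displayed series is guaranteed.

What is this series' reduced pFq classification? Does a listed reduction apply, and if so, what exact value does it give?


Reduced: x = -\frac{1}{3}, 2F2, upper = {-10, -2}, lower = {1, 3}, C = \frac{4}{7}. Verdict: terminating - the sum ends at index 2 because -2 is a negative integer; exact evaluation follows. Its exact value is -\frac{29}{63}.

The tell: from the first term \frac{4}{7}: the denominator's factorial ratio (prefactor 4/7) is a lower Pochhammer.
Consecutive-term ratio: r(k) = -\frac{1}{3} * (k-10) (k-2) / [(k+1) (k+3) (k+1)] - poly over poly, x = -\frac{1}{3} from leading terms; C = \frac{4}{7} at k = 0.
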